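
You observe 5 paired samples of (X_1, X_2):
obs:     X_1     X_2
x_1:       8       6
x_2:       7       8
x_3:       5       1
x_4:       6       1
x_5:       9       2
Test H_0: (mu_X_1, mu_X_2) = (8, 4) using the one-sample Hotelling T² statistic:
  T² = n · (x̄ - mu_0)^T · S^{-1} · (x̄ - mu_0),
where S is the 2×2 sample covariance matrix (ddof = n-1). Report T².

Step 1 — sample mean vector:
  mean(X_1) = (8 + 7 + 5 + 6 + 9) / 5 = 35/5 = 7
  mean(X_2) = (6 + 8 + 1 + 1 + 2) / 5 = 18/5 = 3.6
  x̄ = (7, 3.6),  deviation x̄ - mu_0 = (7, 3.6) - (8, 4) = (-1, -0.4).

Step 2 — sample covariance matrix, S[i,j] = (1/(n-1)) · Σ_k (x_{k,i} - mean_i) · (x_{k,j} - mean_j), divisor n-1 = 4:
  S[X_1,X_1] = ((1)·(1) + (0)·(0) + (-2)·(-2) + (-1)·(-1) + (2)·(2)) / 4 = 10/4 = 2.5
  S[X_1,X_2] = ((1)·(2.4) + (0)·(4.4) + (-2)·(-2.6) + (-1)·(-2.6) + (2)·(-1.6)) / 4 = 7/4 = 1.75
  S[X_2,X_2] = ((2.4)·(2.4) + (4.4)·(4.4) + (-2.6)·(-2.6) + (-2.6)·(-2.6) + (-1.6)·(-1.6)) / 4 = 41.2/4 = 10.3
  S = [[2.5, 1.75],
 [1.75, 10.3]].

Step 3 — invert S. det(S) = 2.5·10.3 - (1.75)² = 22.6875.
  S^{-1} = (1/det) · [[d, -b], [-b, a]] = [[0.454, -0.0771],
 [-0.0771, 0.1102]].

Step 4 — quadratic form (x̄ - mu_0)^T · S^{-1} · (x̄ - mu_0):
  S^{-1} · (x̄ - mu_0) = (-0.4231, 0.0331),
  (x̄ - mu_0)^T · [...] = (-1)·(-0.4231) + (-0.4)·(0.0331) = 0.4099.

Step 5 — scale by n: T² = 5 · 0.4099 = 2.0496.

T² ≈ 2.0496


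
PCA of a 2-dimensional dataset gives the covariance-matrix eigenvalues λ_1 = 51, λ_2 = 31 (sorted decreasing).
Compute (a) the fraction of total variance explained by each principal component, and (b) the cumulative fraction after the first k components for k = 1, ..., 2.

Step 1 — total variance = trace(Sigma) = Σ λ_i = 51 + 31 = 82.

Step 2 — fraction explained by component i = λ_i / Σ λ:
  PC1: 51/82 = 0.622
  PC2: 31/82 = 0.378

Step 3 — cumulative fraction after k components = (λ_1 + ... + λ_k) / Σ λ:
  k = 1: 51/82 = 0.622
  k = 2: (51 + 31)/82 = 82/82 = 1

Summary (fraction, with percent):

explained: PC1 0.622 (62.2%), PC2 0.378 (37.8%);  cumulative: 0.622, 1


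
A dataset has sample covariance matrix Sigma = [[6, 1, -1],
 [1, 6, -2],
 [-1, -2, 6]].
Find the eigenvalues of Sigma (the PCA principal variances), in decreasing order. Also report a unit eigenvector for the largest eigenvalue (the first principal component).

Step 1 — characteristic polynomial p(λ) = det(λI - Sigma) = λ³ - tr·λ² + c_1·λ - det, where tr = trace, c_1 = sum of the principal 2×2 minors, det = det(Sigma):
  tr = 6 + 6 + 6 = 18,
  c_1 = (6·6 - (1)²) + (6·6 - (-1)²) + (6·6 - (-2)²) = 35 + 35 + 32 = 102,
  det = 6·(6·6 - (-2)²) - (1)·((1)·6 - (-2)·(-1)) + (-1)·((1)·(-2) - 6·(-1)) = 6·(32) - (1)·(4) + (-1)·(4) = 184.
  So p(λ) = λ³ - 18λ² + 102λ - 184.
Step 2 — look for an integer root (rational root theorem: any rational root is an integer divisor of 184). Testing λ = 4:
  p(4) = 64 - 288 + 408 - 184 = 0  ✓
  Dividing out (λ - 4): p(λ) = (λ - 4)(λ² - 14λ + 46).
Step 3 — remaining eigenvalues from the quadratic λ² - 14λ + 46 = 0:
  Δ = 14² - 4·46 = 196 - 184 = 12,  λ = (14 ± √12)/2 = (14 ± 3.4641)/2 ≈ 8.7321 or 5.2679.
  Sorted: λ_1 = 8.7321,  λ_2 = 5.2679,  λ_3 = 4  (check: sum = 18 = tr ✓).

Step 4 — unit eigenvector for λ_1 ≈ 8.7321: v spans the null space of (Sigma - λ_1 I), whose rows are
  r_1 = (-2.7321, 1, -1),  r_2 = (1, -2.7321, -2),  r_3 = (-1, -2, -2.7321).
  v is orthogonal to every row, so take v ∝ r_1 × r_2 = ((1)·(-2) - (-1)·(-2.7321), (-1)·(1) - (-2.7321)·(-2), (-2.7321)·(-2.7321) - (1)·(1)) ≈ (-4.7321, -6.4641, 6.4641).
  Rescale (multiply by -1 so the first nonzero entry is positive): u = (4.7321, 6.4641, -6.4641).
  ||u|| = √((4.7321)² + (6.4641)² + (-6.4641)²) = √(105.9615) ≈ 10.2938,  v_1 = u/||u|| ≈ (0.4597, 0.628, -0.628) (||v_1|| = 1).

λ_1 = 8.7321,  λ_2 = 5.2679,  λ_3 = 4;  v_1 ≈ (0.4597, 0.628, -0.628)


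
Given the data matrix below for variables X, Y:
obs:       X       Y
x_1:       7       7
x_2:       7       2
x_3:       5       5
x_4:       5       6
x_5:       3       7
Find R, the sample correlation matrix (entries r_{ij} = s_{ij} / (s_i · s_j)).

Step 1 — column means:
  mean(X) = (7 + 7 + 5 + 5 + 3) / 5 = 27/5 = 5.4
  mean(Y) = (7 + 2 + 5 + 6 + 7) / 5 = 27/5 = 5.4

Step 2 — sample variances and covariances s[i,j] = (1/(n-1)) · Σ_k (x_{k,i} - mean_i) · (x_{k,j} - mean_j), with n-1 = 4:
  s[X,X] = ((1.6)·(1.6) + (1.6)·(1.6) + (-0.4)·(-0.4) + (-0.4)·(-0.4) + (-2.4)·(-2.4)) / 4 = 11.2/4 = 2.8
  s[X,Y] = ((1.6)·(1.6) + (1.6)·(-3.4) + (-0.4)·(-0.4) + (-0.4)·(0.6) + (-2.4)·(1.6)) / 4 = -6.8/4 = -1.7
  s[Y,Y] = ((1.6)·(1.6) + (-3.4)·(-3.4) + (-0.4)·(-0.4) + (0.6)·(0.6) + (1.6)·(1.6)) / 4 = 17.2/4 = 4.3
  Sample standard deviations s_i = √(s[i,i]):
  s(X) = √(2.8) = 1.6733
  s(Y) = √(4.3) = 2.0736

Step 3 — r_{ij} = s_{ij} / (s_i · s_j):
  r[X,X] = 1 (diagonal).
  r[X,Y] = -1.7 / (1.6733 · 2.0736) = -1.7 / 3.4699 = -0.4899
  r[Y,Y] = 1 (diagonal).

R is symmetric with unit diagonal. Assembling:

R = [[1, -0.4899],
 [-0.4899, 1]]


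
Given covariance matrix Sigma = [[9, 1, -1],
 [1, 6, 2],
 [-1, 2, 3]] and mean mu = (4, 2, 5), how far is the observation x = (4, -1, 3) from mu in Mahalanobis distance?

Step 1 — centre the observation: (x - mu) = (0, -3, -2).

Step 2 — invert Sigma (cofactor / det for 3×3, or solve directly):
  Sigma^{-1} = [[0.1239, -0.0442, 0.0708],
 [-0.0442, 0.2301, -0.1681],
 [0.0708, -0.1681, 0.469]].

Step 3 — form the quadratic (x - mu)^T · Sigma^{-1} · (x - mu):
  Sigma^{-1} · (x - mu) = (-0.0088, -0.354, -0.4336).
  (x - mu)^T · [Sigma^{-1} · (x - mu)] = (0)·(-0.0088) + (-3)·(-0.354) + (-2)·(-0.4336) = 1.9292.

Step 4 — take square root: d = √(1.9292) ≈ 1.389.

d(x, mu) = √(1.9292) ≈ 1.389


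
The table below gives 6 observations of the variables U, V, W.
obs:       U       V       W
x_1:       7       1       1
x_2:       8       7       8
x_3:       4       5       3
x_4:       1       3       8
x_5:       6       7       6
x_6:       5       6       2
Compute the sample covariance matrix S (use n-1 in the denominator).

Step 1 — column means:
  mean(U) = (7 + 8 + 4 + 1 + 6 + 5) / 6 = 31/6 = 5.1667
  mean(V) = (1 + 7 + 5 + 3 + 7 + 6) / 6 = 29/6 = 4.8333
  mean(W) = (1 + 8 + 3 + 8 + 6 + 2) / 6 = 28/6 = 4.6667

Step 2 — sample covariance S[i,j] = (1/(n-1)) · Σ_k (x_{k,i} - mean_i) · (x_{k,j} - mean_j), with n-1 = 5.
  S[U,U] = ((1.8333)·(1.8333) + (2.8333)·(2.8333) + (-1.1667)·(-1.1667) + (-4.1667)·(-4.1667) + (0.8333)·(0.8333) + (-0.1667)·(-0.1667)) / 5 = 30.8333/5 = 6.1667
  S[U,V] = ((1.8333)·(-3.8333) + (2.8333)·(2.1667) + (-1.1667)·(0.1667) + (-4.1667)·(-1.8333) + (0.8333)·(2.1667) + (-0.1667)·(1.1667)) / 5 = 8.1667/5 = 1.6333
  S[U,W] = ((1.8333)·(-3.6667) + (2.8333)·(3.3333) + (-1.1667)·(-1.6667) + (-4.1667)·(3.3333) + (0.8333)·(1.3333) + (-0.1667)·(-2.6667)) / 5 = -7.6667/5 = -1.5333
  S[V,V] = ((-3.8333)·(-3.8333) + (2.1667)·(2.1667) + (0.1667)·(0.1667) + (-1.8333)·(-1.8333) + (2.1667)·(2.1667) + (1.1667)·(1.1667)) / 5 = 28.8333/5 = 5.7667
  S[V,W] = ((-3.8333)·(-3.6667) + (2.1667)·(3.3333) + (0.1667)·(-1.6667) + (-1.8333)·(3.3333) + (2.1667)·(1.3333) + (1.1667)·(-2.6667)) / 5 = 14.6667/5 = 2.9333
  S[W,W] = ((-3.6667)·(-3.6667) + (3.3333)·(3.3333) + (-1.6667)·(-1.6667) + (3.3333)·(3.3333) + (1.3333)·(1.3333) + (-2.6667)·(-2.6667)) / 5 = 47.3333/5 = 9.4667

S is symmetric (S[j,i] = S[i,j]). Assembling:

S = [[6.1667, 1.6333, -1.5333],
 [1.6333, 5.7667, 2.9333],
 [-1.5333, 2.9333, 9.4667]]


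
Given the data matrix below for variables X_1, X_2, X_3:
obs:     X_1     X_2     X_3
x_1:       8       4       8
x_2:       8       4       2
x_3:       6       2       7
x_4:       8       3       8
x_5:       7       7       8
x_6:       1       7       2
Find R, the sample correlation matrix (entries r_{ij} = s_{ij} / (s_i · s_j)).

Step 1 — column means:
  mean(X_1) = (8 + 8 + 6 + 8 + 7 + 1) / 6 = 38/6 = 6.3333
  mean(X_2) = (4 + 4 + 2 + 3 + 7 + 7) / 6 = 27/6 = 4.5
  mean(X_3) = (8 + 2 + 7 + 8 + 8 + 2) / 6 = 35/6 = 5.8333

Step 2 — sample variances and covariances s[i,j] = (1/(n-1)) · Σ_k (x_{k,i} - mean_i) · (x_{k,j} - mean_j), with n-1 = 5:
  s[X_1,X_1] = ((1.6667)·(1.6667) + (1.6667)·(1.6667) + (-0.3333)·(-0.3333) + (1.6667)·(1.6667) + (0.6667)·(0.6667) + (-5.3333)·(-5.3333)) / 5 = 37.3333/5 = 7.4667
  s[X_1,X_2] = ((1.6667)·(-0.5) + (1.6667)·(-0.5) + (-0.3333)·(-2.5) + (1.6667)·(-1.5) + (0.6667)·(2.5) + (-5.3333)·(2.5)) / 5 = -15/5 = -3
  s[X_1,X_3] = ((1.6667)·(2.1667) + (1.6667)·(-3.8333) + (-0.3333)·(1.1667) + (1.6667)·(2.1667) + (0.6667)·(2.1667) + (-5.3333)·(-3.8333)) / 5 = 22.3333/5 = 4.4667
  s[X_2,X_2] = ((-0.5)·(-0.5) + (-0.5)·(-0.5) + (-2.5)·(-2.5) + (-1.5)·(-1.5) + (2.5)·(2.5) + (2.5)·(2.5)) / 5 = 21.5/5 = 4.3
  s[X_2,X_3] = ((-0.5)·(2.1667) + (-0.5)·(-3.8333) + (-2.5)·(1.1667) + (-1.5)·(2.1667) + (2.5)·(2.1667) + (2.5)·(-3.8333)) / 5 = -9.5/5 = -1.9
  s[X_3,X_3] = ((2.1667)·(2.1667) + (-3.8333)·(-3.8333) + (1.1667)·(1.1667) + (2.1667)·(2.1667) + (2.1667)·(2.1667) + (-3.8333)·(-3.8333)) / 5 = 44.8333/5 = 8.9667
  Sample standard deviations s_i = √(s[i,i]):
  s(X_1) = √(7.4667) = 2.7325
  s(X_2) = √(4.3) = 2.0736
  s(X_3) = √(8.9667) = 2.9944

Step 3 — r_{ij} = s_{ij} / (s_i · s_j):
  r[X_1,X_1] = 1 (diagonal).
  r[X_1,X_2] = -3 / (2.7325 · 2.0736) = -3 / 5.6663 = -0.5294
  r[X_1,X_3] = 4.4667 / (2.7325 · 2.9944) = 4.4667 / 8.1824 = 0.5459
  r[X_2,X_2] = 1 (diagonal).
  r[X_2,X_3] = -1.9 / (2.0736 · 2.9944) = -1.9 / 6.2094 = -0.306
  r[X_3,X_3] = 1 (diagonal).

R is symmetric with unit diagonal. Assembling:

R = [[1, -0.5294, 0.5459],
 [-0.5294, 1, -0.306],
 [0.5459, -0.306, 1]]


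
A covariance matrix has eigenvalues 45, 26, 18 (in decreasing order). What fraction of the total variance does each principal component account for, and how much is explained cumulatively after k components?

Step 1 — total variance = trace(Sigma) = Σ λ_i = 45 + 26 + 18 = 89.

Step 2 — fraction explained by component i = λ_i / Σ λ:
  PC1: 45/89 = 0.5056
  PC2: 26/89 = 0.2921
  PC3: 18/89 = 0.2022

Step 3 — cumulative fraction after k components = (λ_1 + ... + λ_k) / Σ λ:
  k = 1: 45/89 = 0.5056
  k = 2: (45 + 26)/89 = 71/89 = 0.7978
  k = 3: (45 + 26 + 18)/89 = 89/89 = 1

Summary (fraction, with percent):

explained: PC1 0.5056 (50.56%), PC2 0.2921 (29.21%), PC3 0.2022 (20.22%);  cumulative: 0.5056, 0.7978, 1


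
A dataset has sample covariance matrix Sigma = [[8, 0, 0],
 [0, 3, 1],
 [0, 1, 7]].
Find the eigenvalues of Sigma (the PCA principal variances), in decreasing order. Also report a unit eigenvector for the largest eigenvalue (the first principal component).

Step 1 — characteristic polynomial p(λ) = det(λI - Sigma) = λ³ - tr·λ² + c_1·λ - det, where tr = trace, c_1 = sum of the principal 2×2 minors, det = det(Sigma):
  tr = 8 + 3 + 7 = 18,
  c_1 = (8·3 - (0)²) + (8·7 - (0)²) + (3·7 - (1)²) = 24 + 56 + 20 = 100,
  det = 8·(3·7 - (1)²) - (0)·((0)·7 - (1)·(0)) + (0)·((0)·(1) - 3·(0)) = 8·(20) - (0)·(0) + (0)·(0) = 160.
  So p(λ) = λ³ - 18λ² + 100λ - 160.
Step 2 — look for an integer root (rational root theorem: any rational root is an integer divisor of 160). Testing λ = 8:
  p(8) = 512 - 1152 + 800 - 160 = 0  ✓
  Dividing out (λ - 8): p(λ) = (λ - 8)(λ² - 10λ + 20).
Step 3 — remaining eigenvalues from the quadratic λ² - 10λ + 20 = 0:
  Δ = 10² - 4·20 = 100 - 80 = 20,  λ = (10 ± √20)/2 = (10 ± 4.4721)/2 ≈ 7.2361 or 2.7639.
  Sorted: λ_1 = 8,  λ_2 = 7.2361,  λ_3 = 2.7639  (check: sum = 18 = tr ✓).

Step 4 — unit eigenvector for λ_1 = 8: v spans the null space of (Sigma - λ_1 I), whose rows are
  r_1 = (0, 0, 0),  r_2 = (0, -5, 1),  r_3 = (0, 1, -1).
  v is orthogonal to every row, so take v ∝ r_2 × r_3 = ((-5)·(-1) - (1)·(1), (1)·(0) - (0)·(-1), (0)·(1) - (-5)·(0)) = (4, 0, 0).
  Rescale (divide by 4): u = (1, 0, 0).
  ||u|| = √((1)² + (0)² + (0)²) = √(1) = 1,  v_1 = u/||u|| ≈ (1, 0, 0) (||v_1|| = 1).

λ_1 = 8,  λ_2 = 7.2361,  λ_3 = 2.7639;  v_1 ≈ (1, 0, 0)


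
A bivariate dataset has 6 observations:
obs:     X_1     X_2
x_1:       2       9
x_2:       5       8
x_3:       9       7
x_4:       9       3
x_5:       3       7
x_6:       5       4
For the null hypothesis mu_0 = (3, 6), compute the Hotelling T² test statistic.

Step 1 — sample mean vector:
  mean(X_1) = (2 + 5 + 9 + 9 + 3 + 5) / 6 = 33/6 = 5.5
  mean(X_2) = (9 + 8 + 7 + 3 + 7 + 4) / 6 = 38/6 = 6.3333
  x̄ = (5.5, 6.3333),  deviation x̄ - mu_0 = (5.5, 6.3333) - (3, 6) = (2.5, 0.3333).

Step 2 — sample covariance matrix, S[i,j] = (1/(n-1)) · Σ_k (x_{k,i} - mean_i) · (x_{k,j} - mean_j), divisor n-1 = 5:
  S[X_1,X_1] = ((-3.5)·(-3.5) + (-0.5)·(-0.5) + (3.5)·(3.5) + (3.5)·(3.5) + (-2.5)·(-2.5) + (-0.5)·(-0.5)) / 5 = 43.5/5 = 8.7
  S[X_1,X_2] = ((-3.5)·(2.6667) + (-0.5)·(1.6667) + (3.5)·(0.6667) + (3.5)·(-3.3333) + (-2.5)·(0.6667) + (-0.5)·(-2.3333)) / 5 = -20/5 = -4
  S[X_2,X_2] = ((2.6667)·(2.6667) + (1.6667)·(1.6667) + (0.6667)·(0.6667) + (-3.3333)·(-3.3333) + (0.6667)·(0.6667) + (-2.3333)·(-2.3333)) / 5 = 27.3333/5 = 5.4667
  S = [[8.7, -4],
 [-4, 5.4667]].

Step 3 — invert S. det(S) = 8.7·5.4667 - (-4)² = 31.56.
  S^{-1} = (1/det) · [[d, -b], [-b, a]] = [[0.1732, 0.1267],
 [0.1267, 0.2757]].

Step 4 — quadratic form (x̄ - mu_0)^T · S^{-1} · (x̄ - mu_0):
  S^{-1} · (x̄ - mu_0) = (0.4753, 0.4087),
  (x̄ - mu_0)^T · [...] = (2.5)·(0.4753) + (0.3333)·(0.4087) = 1.3245.

Step 5 — scale by n: T² = 6 · 1.3245 = 7.9468.

T² ≈ 7.9468


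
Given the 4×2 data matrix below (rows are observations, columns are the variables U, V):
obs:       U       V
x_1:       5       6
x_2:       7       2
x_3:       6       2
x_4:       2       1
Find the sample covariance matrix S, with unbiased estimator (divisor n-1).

Step 1 — column means:
  mean(U) = (5 + 7 + 6 + 2) / 4 = 20/4 = 5
  mean(V) = (6 + 2 + 2 + 1) / 4 = 11/4 = 2.75

Step 2 — sample covariance S[i,j] = (1/(n-1)) · Σ_k (x_{k,i} - mean_i) · (x_{k,j} - mean_j), with n-1 = 3.
  S[U,U] = ((0)·(0) + (2)·(2) + (1)·(1) + (-3)·(-3)) / 3 = 14/3 = 4.6667
  S[U,V] = ((0)·(3.25) + (2)·(-0.75) + (1)·(-0.75) + (-3)·(-1.75)) / 3 = 3/3 = 1
  S[V,V] = ((3.25)·(3.25) + (-0.75)·(-0.75) + (-0.75)·(-0.75) + (-1.75)·(-1.75)) / 3 = 14.75/3 = 4.9167

S is symmetric (S[j,i] = S[i,j]). Assembling:

S = [[4.6667, 1],
 [1, 4.9167]]


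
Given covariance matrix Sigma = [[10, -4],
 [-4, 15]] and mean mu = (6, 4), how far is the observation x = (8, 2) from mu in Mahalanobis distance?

Step 1 — centre the observation: (x - mu) = (2, -2).

Step 2 — invert Sigma. det(Sigma) = 10·15 - (-4)² = 134.
  Sigma^{-1} = (1/det) · [[d, -b], [-b, a]] = [[0.1119, 0.0299],
 [0.0299, 0.0746]].

Step 3 — form the quadratic (x - mu)^T · Sigma^{-1} · (x - mu):
  Sigma^{-1} · (x - mu) = (0.1642, -0.0896).
  (x - mu)^T · [Sigma^{-1} · (x - mu)] = (2)·(0.1642) + (-2)·(-0.0896) = 0.5075.

Step 4 — take square root: d = √(0.5075) ≈ 0.7124.

d(x, mu) = √(0.5075) ≈ 0.7124


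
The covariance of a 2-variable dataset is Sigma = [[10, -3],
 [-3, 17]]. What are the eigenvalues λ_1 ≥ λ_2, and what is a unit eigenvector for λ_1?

Step 1 — characteristic polynomial of 2×2 Sigma:
  det(Sigma - λI) = λ² - trace · λ + det = 0.
  trace = 10 + 17 = 27, det = 10·17 - (-3)² = 161.
Step 2 — discriminant:
  Δ = trace² - 4·det = 729 - 644 = 85.
Step 3 — eigenvalues:
  λ = (trace ± √Δ)/2 = (27 ± 9.2195)/2,
  λ_1 = 18.1098,  λ_2 = 8.8902.

Step 4 — unit eigenvector for λ_1: solve (Sigma - λ_1 I)v = 0. First row:
  (10 - 18.1098)·v_x + (-3)·v_y = 0, i.e. (-8.1098)·v_x + (-3)·v_y = 0,
  so v ∝ (b, λ_1 - a) = (-3, 8.1098); multiply by -1 so the first entry is positive: u = (3, -8.1098).
  ||u|| = √((3)² + (-8.1098)²) = √(74.7684) ≈ 8.6469,
  v_1 = u/||u|| ≈ (0.3469, -0.9379) (||v_1|| = 1).

λ_1 = 18.1098,  λ_2 = 8.8902;  v_1 ≈ (0.3469, -0.9379)


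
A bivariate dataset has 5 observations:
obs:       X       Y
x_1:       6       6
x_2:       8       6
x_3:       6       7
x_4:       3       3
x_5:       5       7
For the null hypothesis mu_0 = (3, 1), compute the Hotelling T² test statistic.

Step 1 — sample mean vector:
  mean(X) = (6 + 8 + 6 + 3 + 5) / 5 = 28/5 = 5.6
  mean(Y) = (6 + 6 + 7 + 3 + 7) / 5 = 29/5 = 5.8
  x̄ = (5.6, 5.8),  deviation x̄ - mu_0 = (5.6, 5.8) - (3, 1) = (2.6, 4.8).

Step 2 — sample covariance matrix, S[i,j] = (1/(n-1)) · Σ_k (x_{k,i} - mean_i) · (x_{k,j} - mean_j), divisor n-1 = 4:
  S[X,X] = ((0.4)·(0.4) + (2.4)·(2.4) + (0.4)·(0.4) + (-2.6)·(-2.6) + (-0.6)·(-0.6)) / 4 = 13.2/4 = 3.3
  S[X,Y] = ((0.4)·(0.2) + (2.4)·(0.2) + (0.4)·(1.2) + (-2.6)·(-2.8) + (-0.6)·(1.2)) / 4 = 7.6/4 = 1.9
  S[Y,Y] = ((0.2)·(0.2) + (0.2)·(0.2) + (1.2)·(1.2) + (-2.8)·(-2.8) + (1.2)·(1.2)) / 4 = 10.8/4 = 2.7
  S = [[3.3, 1.9],
 [1.9, 2.7]].

Step 3 — invert S. det(S) = 3.3·2.7 - (1.9)² = 5.3.
  S^{-1} = (1/det) · [[d, -b], [-b, a]] = [[0.5094, -0.3585],
 [-0.3585, 0.6226]].

Step 4 — quadratic form (x̄ - mu_0)^T · S^{-1} · (x̄ - mu_0):
  S^{-1} · (x̄ - mu_0) = (-0.3962, 2.0566),
  (x̄ - mu_0)^T · [...] = (2.6)·(-0.3962) + (4.8)·(2.0566) = 8.8415.

Step 5 — scale by n: T² = 5 · 8.8415 = 44.2075.

T² ≈ 44.2075


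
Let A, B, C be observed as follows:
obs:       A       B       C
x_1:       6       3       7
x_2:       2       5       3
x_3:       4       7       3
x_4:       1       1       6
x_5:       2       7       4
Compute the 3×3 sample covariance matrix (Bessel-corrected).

Step 1 — column means:
  mean(A) = (6 + 2 + 4 + 1 + 2) / 5 = 15/5 = 3
  mean(B) = (3 + 5 + 7 + 1 + 7) / 5 = 23/5 = 4.6
  mean(C) = (7 + 3 + 3 + 6 + 4) / 5 = 23/5 = 4.6

Step 2 — sample covariance S[i,j] = (1/(n-1)) · Σ_k (x_{k,i} - mean_i) · (x_{k,j} - mean_j), with n-1 = 4.
  S[A,A] = ((3)·(3) + (-1)·(-1) + (1)·(1) + (-2)·(-2) + (-1)·(-1)) / 4 = 16/4 = 4
  S[A,B] = ((3)·(-1.6) + (-1)·(0.4) + (1)·(2.4) + (-2)·(-3.6) + (-1)·(2.4)) / 4 = 2/4 = 0.5
  S[A,C] = ((3)·(2.4) + (-1)·(-1.6) + (1)·(-1.6) + (-2)·(1.4) + (-1)·(-0.6)) / 4 = 5/4 = 1.25
  S[B,B] = ((-1.6)·(-1.6) + (0.4)·(0.4) + (2.4)·(2.4) + (-3.6)·(-3.6) + (2.4)·(2.4)) / 4 = 27.2/4 = 6.8
  S[B,C] = ((-1.6)·(2.4) + (0.4)·(-1.6) + (2.4)·(-1.6) + (-3.6)·(1.4) + (2.4)·(-0.6)) / 4 = -14.8/4 = -3.7
  S[C,C] = ((2.4)·(2.4) + (-1.6)·(-1.6) + (-1.6)·(-1.6) + (1.4)·(1.4) + (-0.6)·(-0.6)) / 4 = 13.2/4 = 3.3

S is symmetric (S[j,i] = S[i,j]). Assembling:

S = [[4, 0.5, 1.25],
 [0.5, 6.8, -3.7],
 [1.25, -3.7, 3.3]]


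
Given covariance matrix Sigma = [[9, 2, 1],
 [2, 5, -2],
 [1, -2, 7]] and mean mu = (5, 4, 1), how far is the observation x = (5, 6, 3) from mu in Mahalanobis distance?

Step 1 — centre the observation: (x - mu) = (0, 2, 2).

Step 2 — invert Sigma (cofactor / det for 3×3, or solve directly):
  Sigma^{-1} = [[0.1303, -0.0672, -0.0378],
 [-0.0672, 0.2605, 0.084],
 [-0.0378, 0.084, 0.1723]].

Step 3 — form the quadratic (x - mu)^T · Sigma^{-1} · (x - mu):
  Sigma^{-1} · (x - mu) = (-0.2101, 0.6891, 0.5126).
  (x - mu)^T · [Sigma^{-1} · (x - mu)] = (0)·(-0.2101) + (2)·(0.6891) + (2)·(0.5126) = 2.4034.

Step 4 — take square root: d = √(2.4034) ≈ 1.5503.

d(x, mu) = √(2.4034) ≈ 1.5503


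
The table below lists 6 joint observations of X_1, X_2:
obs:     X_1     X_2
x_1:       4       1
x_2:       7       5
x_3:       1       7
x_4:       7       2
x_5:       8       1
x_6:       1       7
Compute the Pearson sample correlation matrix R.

Step 1 — column means:
  mean(X_1) = (4 + 7 + 1 + 7 + 8 + 1) / 6 = 28/6 = 4.6667
  mean(X_2) = (1 + 5 + 7 + 2 + 1 + 7) / 6 = 23/6 = 3.8333

Step 2 — sample variances and covariances s[i,j] = (1/(n-1)) · Σ_k (x_{k,i} - mean_i) · (x_{k,j} - mean_j), with n-1 = 5:
  s[X_1,X_1] = ((-0.6667)·(-0.6667) + (2.3333)·(2.3333) + (-3.6667)·(-3.6667) + (2.3333)·(2.3333) + (3.3333)·(3.3333) + (-3.6667)·(-3.6667)) / 5 = 49.3333/5 = 9.8667
  s[X_1,X_2] = ((-0.6667)·(-2.8333) + (2.3333)·(1.1667) + (-3.6667)·(3.1667) + (2.3333)·(-1.8333) + (3.3333)·(-2.8333) + (-3.6667)·(3.1667)) / 5 = -32.3333/5 = -6.4667
  s[X_2,X_2] = ((-2.8333)·(-2.8333) + (1.1667)·(1.1667) + (3.1667)·(3.1667) + (-1.8333)·(-1.8333) + (-2.8333)·(-2.8333) + (3.1667)·(3.1667)) / 5 = 40.8333/5 = 8.1667
  Sample standard deviations s_i = √(s[i,i]):
  s(X_1) = √(9.8667) = 3.1411
  s(X_2) = √(8.1667) = 2.8577

Step 3 — r_{ij} = s_{ij} / (s_i · s_j):
  r[X_1,X_1] = 1 (diagonal).
  r[X_1,X_2] = -6.4667 / (3.1411 · 2.8577) = -6.4667 / 8.9765 = -0.7204
  r[X_2,X_2] = 1 (diagonal).

R is symmetric with unit diagonal. Assembling:

R = [[1, -0.7204],
 [-0.7204, 1]]


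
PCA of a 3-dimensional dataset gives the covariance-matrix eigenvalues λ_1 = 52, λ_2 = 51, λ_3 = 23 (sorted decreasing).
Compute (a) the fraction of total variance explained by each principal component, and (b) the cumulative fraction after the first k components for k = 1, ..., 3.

Step 1 — total variance = trace(Sigma) = Σ λ_i = 52 + 51 + 23 = 126.

Step 2 — fraction explained by component i = λ_i / Σ λ:
  PC1: 52/126 = 0.4127
  PC2: 51/126 = 0.4048
  PC3: 23/126 = 0.1825

Step 3 — cumulative fraction after k components = (λ_1 + ... + λ_k) / Σ λ:
  k = 1: 52/126 = 0.4127
  k = 2: (52 + 51)/126 = 103/126 = 0.8175
  k = 3: (52 + 51 + 23)/126 = 126/126 = 1

Summary (fraction, with percent):

explained: PC1 0.4127 (41.27%), PC2 0.4048 (40.48%), PC3 0.1825 (18.25%);  cumulative: 0.4127, 0.8175, 1


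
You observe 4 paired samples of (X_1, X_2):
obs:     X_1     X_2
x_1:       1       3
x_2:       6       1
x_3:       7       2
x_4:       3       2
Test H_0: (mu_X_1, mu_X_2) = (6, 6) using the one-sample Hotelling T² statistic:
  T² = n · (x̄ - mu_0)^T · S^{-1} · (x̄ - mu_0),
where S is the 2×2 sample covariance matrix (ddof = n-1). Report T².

Step 1 — sample mean vector:
  mean(X_1) = (1 + 6 + 7 + 3) / 4 = 17/4 = 4.25
  mean(X_2) = (3 + 1 + 2 + 2) / 4 = 8/4 = 2
  x̄ = (4.25, 2),  deviation x̄ - mu_0 = (4.25, 2) - (6, 6) = (-1.75, -4).

Step 2 — sample covariance matrix, S[i,j] = (1/(n-1)) · Σ_k (x_{k,i} - mean_i) · (x_{k,j} - mean_j), divisor n-1 = 3:
  S[X_1,X_1] = ((-3.25)·(-3.25) + (1.75)·(1.75) + (2.75)·(2.75) + (-1.25)·(-1.25)) / 3 = 22.75/3 = 7.5833
  S[X_1,X_2] = ((-3.25)·(1) + (1.75)·(-1) + (2.75)·(0) + (-1.25)·(0)) / 3 = -5/3 = -1.6667
  S[X_2,X_2] = ((1)·(1) + (-1)·(-1) + (0)·(0) + (0)·(0)) / 3 = 2/3 = 0.6667
  S = [[7.5833, -1.6667],
 [-1.6667, 0.6667]].

Step 3 — invert S. det(S) = 7.5833·0.6667 - (-1.6667)² = 2.2778.
  S^{-1} = (1/det) · [[d, -b], [-b, a]] = [[0.2927, 0.7317],
 [0.7317, 3.3293]].

Step 4 — quadratic form (x̄ - mu_0)^T · S^{-1} · (x̄ - mu_0):
  S^{-1} · (x̄ - mu_0) = (-3.439, -14.5976),
  (x̄ - mu_0)^T · [...] = (-1.75)·(-3.439) + (-4)·(-14.5976) = 64.4085.

Step 5 — scale by n: T² = 4 · 64.4085 = 257.6341.

T² ≈ 257.6341


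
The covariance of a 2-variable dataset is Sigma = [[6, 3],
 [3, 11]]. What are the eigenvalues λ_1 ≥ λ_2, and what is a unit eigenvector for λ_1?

Step 1 — characteristic polynomial of 2×2 Sigma:
  det(Sigma - λI) = λ² - trace · λ + det = 0.
  trace = 6 + 11 = 17, det = 6·11 - (3)² = 57.
Step 2 — discriminant:
  Δ = trace² - 4·det = 289 - 228 = 61.
Step 3 — eigenvalues:
  λ = (trace ± √Δ)/2 = (17 ± 7.8102)/2,
  λ_1 = 12.4051,  λ_2 = 4.5949.

Step 4 — unit eigenvector for λ_1: solve (Sigma - λ_1 I)v = 0. First row:
  (6 - 12.4051)·v_x + (3)·v_y = 0, i.e. (-6.4051)·v_x + (3)·v_y = 0,
  so v ∝ (b, λ_1 - a) = (3, 6.4051) = u.
  ||u|| = √((3)² + (6.4051)²) = √(50.0256) ≈ 7.0729,
  v_1 = u/||u|| ≈ (0.4242, 0.9056) (||v_1|| = 1).

λ_1 = 12.4051,  λ_2 = 4.5949;  v_1 ≈ (0.4242, 0.9056)


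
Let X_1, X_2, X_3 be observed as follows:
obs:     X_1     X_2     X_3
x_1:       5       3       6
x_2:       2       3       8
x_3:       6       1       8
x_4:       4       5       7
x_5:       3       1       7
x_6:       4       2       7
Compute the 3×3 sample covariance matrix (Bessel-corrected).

Step 1 — column means:
  mean(X_1) = (5 + 2 + 6 + 4 + 3 + 4) / 6 = 24/6 = 4
  mean(X_2) = (3 + 3 + 1 + 5 + 1 + 2) / 6 = 15/6 = 2.5
  mean(X_3) = (6 + 8 + 8 + 7 + 7 + 7) / 6 = 43/6 = 7.1667

Step 2 — sample covariance S[i,j] = (1/(n-1)) · Σ_k (x_{k,i} - mean_i) · (x_{k,j} - mean_j), with n-1 = 5.
  S[X_1,X_1] = ((1)·(1) + (-2)·(-2) + (2)·(2) + (0)·(0) + (-1)·(-1) + (0)·(0)) / 5 = 10/5 = 2
  S[X_1,X_2] = ((1)·(0.5) + (-2)·(0.5) + (2)·(-1.5) + (0)·(2.5) + (-1)·(-1.5) + (0)·(-0.5)) / 5 = -2/5 = -0.4
  S[X_1,X_3] = ((1)·(-1.1667) + (-2)·(0.8333) + (2)·(0.8333) + (0)·(-0.1667) + (-1)·(-0.1667) + (0)·(-0.1667)) / 5 = -1/5 = -0.2
  S[X_2,X_2] = ((0.5)·(0.5) + (0.5)·(0.5) + (-1.5)·(-1.5) + (2.5)·(2.5) + (-1.5)·(-1.5) + (-0.5)·(-0.5)) / 5 = 11.5/5 = 2.3
  S[X_2,X_3] = ((0.5)·(-1.1667) + (0.5)·(0.8333) + (-1.5)·(0.8333) + (2.5)·(-0.1667) + (-1.5)·(-0.1667) + (-0.5)·(-0.1667)) / 5 = -1.5/5 = -0.3
  S[X_3,X_3] = ((-1.1667)·(-1.1667) + (0.8333)·(0.8333) + (0.8333)·(0.8333) + (-0.1667)·(-0.1667) + (-0.1667)·(-0.1667) + (-0.1667)·(-0.1667)) / 5 = 2.8333/5 = 0.5667

S is symmetric (S[j,i] = S[i,j]). Assembling:

S = [[2, -0.4, -0.2],
 [-0.4, 2.3, -0.3],
 [-0.2, -0.3, 0.5667]]


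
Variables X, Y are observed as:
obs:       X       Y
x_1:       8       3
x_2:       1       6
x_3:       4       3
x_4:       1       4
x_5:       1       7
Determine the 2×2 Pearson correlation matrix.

Step 1 — column means:
  mean(X) = (8 + 1 + 4 + 1 + 1) / 5 = 15/5 = 3
  mean(Y) = (3 + 6 + 3 + 4 + 7) / 5 = 23/5 = 4.6

Step 2 — sample variances and covariances s[i,j] = (1/(n-1)) · Σ_k (x_{k,i} - mean_i) · (x_{k,j} - mean_j), with n-1 = 4:
  s[X,X] = ((5)·(5) + (-2)·(-2) + (1)·(1) + (-2)·(-2) + (-2)·(-2)) / 4 = 38/4 = 9.5
  s[X,Y] = ((5)·(-1.6) + (-2)·(1.4) + (1)·(-1.6) + (-2)·(-0.6) + (-2)·(2.4)) / 4 = -16/4 = -4
  s[Y,Y] = ((-1.6)·(-1.6) + (1.4)·(1.4) + (-1.6)·(-1.6) + (-0.6)·(-0.6) + (2.4)·(2.4)) / 4 = 13.2/4 = 3.3
  Sample standard deviations s_i = √(s[i,i]):
  s(X) = √(9.5) = 3.0822
  s(Y) = √(3.3) = 1.8166

Step 3 — r_{ij} = s_{ij} / (s_i · s_j):
  r[X,X] = 1 (diagonal).
  r[X,Y] = -4 / (3.0822 · 1.8166) = -4 / 5.5991 = -0.7144
  r[Y,Y] = 1 (diagonal).

R is symmetric with unit diagonal. Assembling:

R = [[1, -0.7144],
 [-0.7144, 1]]


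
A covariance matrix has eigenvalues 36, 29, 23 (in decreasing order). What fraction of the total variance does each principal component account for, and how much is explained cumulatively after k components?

Step 1 — total variance = trace(Sigma) = Σ λ_i = 36 + 29 + 23 = 88.

Step 2 — fraction explained by component i = λ_i / Σ λ:
  PC1: 36/88 = 0.4091
  PC2: 29/88 = 0.3295
  PC3: 23/88 = 0.2614

Step 3 — cumulative fraction after k components = (λ_1 + ... + λ_k) / Σ λ:
  k = 1: 36/88 = 0.4091
  k = 2: (36 + 29)/88 = 65/88 = 0.7386
  k = 3: (36 + 29 + 23)/88 = 88/88 = 1

Summary (fraction, with percent):

explained: PC1 0.4091 (40.91%), PC2 0.3295 (32.95%), PC3 0.2614 (26.14%);  cumulative: 0.4091, 0.7386, 1


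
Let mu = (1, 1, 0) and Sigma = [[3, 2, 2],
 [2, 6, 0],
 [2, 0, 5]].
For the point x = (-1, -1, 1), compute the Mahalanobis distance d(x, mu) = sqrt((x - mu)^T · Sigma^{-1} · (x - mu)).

Step 1 — centre the observation: (x - mu) = (-2, -2, 1).

Step 2 — invert Sigma (cofactor / det for 3×3, or solve directly):
  Sigma^{-1} = [[0.6522, -0.2174, -0.2609],
 [-0.2174, 0.2391, 0.087],
 [-0.2609, 0.087, 0.3043]].

Step 3 — form the quadratic (x - mu)^T · Sigma^{-1} · (x - mu):
  Sigma^{-1} · (x - mu) = (-1.1304, 0.0435, 0.6522).
  (x - mu)^T · [Sigma^{-1} · (x - mu)] = (-2)·(-1.1304) + (-2)·(0.0435) + (1)·(0.6522) = 2.8261.

Step 4 — take square root: d = √(2.8261) ≈ 1.6811.

d(x, mu) = √(2.8261) ≈ 1.6811


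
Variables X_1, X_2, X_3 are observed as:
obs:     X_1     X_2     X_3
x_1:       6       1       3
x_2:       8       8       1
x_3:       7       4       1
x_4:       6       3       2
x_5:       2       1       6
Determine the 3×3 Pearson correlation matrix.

Step 1 — column means:
  mean(X_1) = (6 + 8 + 7 + 6 + 2) / 5 = 29/5 = 5.8
  mean(X_2) = (1 + 8 + 4 + 3 + 1) / 5 = 17/5 = 3.4
  mean(X_3) = (3 + 1 + 1 + 2 + 6) / 5 = 13/5 = 2.6

Step 2 — sample variances and covariances s[i,j] = (1/(n-1)) · Σ_k (x_{k,i} - mean_i) · (x_{k,j} - mean_j), with n-1 = 4:
  s[X_1,X_1] = ((0.2)·(0.2) + (2.2)·(2.2) + (1.2)·(1.2) + (0.2)·(0.2) + (-3.8)·(-3.8)) / 4 = 20.8/4 = 5.2
  s[X_1,X_2] = ((0.2)·(-2.4) + (2.2)·(4.6) + (1.2)·(0.6) + (0.2)·(-0.4) + (-3.8)·(-2.4)) / 4 = 19.4/4 = 4.85
  s[X_1,X_3] = ((0.2)·(0.4) + (2.2)·(-1.6) + (1.2)·(-1.6) + (0.2)·(-0.6) + (-3.8)·(3.4)) / 4 = -18.4/4 = -4.6
  s[X_2,X_2] = ((-2.4)·(-2.4) + (4.6)·(4.6) + (0.6)·(0.6) + (-0.4)·(-0.4) + (-2.4)·(-2.4)) / 4 = 33.2/4 = 8.3
  s[X_2,X_3] = ((-2.4)·(0.4) + (4.6)·(-1.6) + (0.6)·(-1.6) + (-0.4)·(-0.6) + (-2.4)·(3.4)) / 4 = -17.2/4 = -4.3
  s[X_3,X_3] = ((0.4)·(0.4) + (-1.6)·(-1.6) + (-1.6)·(-1.6) + (-0.6)·(-0.6) + (3.4)·(3.4)) / 4 = 17.2/4 = 4.3
  Sample standard deviations s_i = √(s[i,i]):
  s(X_1) = √(5.2) = 2.2804
  s(X_2) = √(8.3) = 2.881
  s(X_3) = √(4.3) = 2.0736

Step 3 — r_{ij} = s_{ij} / (s_i · s_j):
  r[X_1,X_1] = 1 (diagonal).
  r[X_1,X_2] = 4.85 / (2.2804 · 2.881) = 4.85 / 6.5696 = 0.7382
  r[X_1,X_3] = -4.6 / (2.2804 · 2.0736) = -4.6 / 4.7286 = -0.9728
  r[X_2,X_2] = 1 (diagonal).
  r[X_2,X_3] = -4.3 / (2.881 · 2.0736) = -4.3 / 5.9741 = -0.7198
  r[X_3,X_3] = 1 (diagonal).

R is symmetric with unit diagonal. Assembling:

R = [[1, 0.7382, -0.9728],
 [0.7382, 1, -0.7198],
 [-0.9728, -0.7198, 1]]


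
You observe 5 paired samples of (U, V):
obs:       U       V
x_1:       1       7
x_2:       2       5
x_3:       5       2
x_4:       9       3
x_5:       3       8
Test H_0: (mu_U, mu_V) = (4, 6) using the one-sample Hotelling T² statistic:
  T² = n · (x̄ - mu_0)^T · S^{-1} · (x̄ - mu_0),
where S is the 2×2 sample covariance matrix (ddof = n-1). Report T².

Step 1 — sample mean vector:
  mean(U) = (1 + 2 + 5 + 9 + 3) / 5 = 20/5 = 4
  mean(V) = (7 + 5 + 2 + 3 + 8) / 5 = 25/5 = 5
  x̄ = (4, 5),  deviation x̄ - mu_0 = (4, 5) - (4, 6) = (0, -1).

Step 2 — sample covariance matrix, S[i,j] = (1/(n-1)) · Σ_k (x_{k,i} - mean_i) · (x_{k,j} - mean_j), divisor n-1 = 4:
  S[U,U] = ((-3)·(-3) + (-2)·(-2) + (1)·(1) + (5)·(5) + (-1)·(-1)) / 4 = 40/4 = 10
  S[U,V] = ((-3)·(2) + (-2)·(0) + (1)·(-3) + (5)·(-2) + (-1)·(3)) / 4 = -22/4 = -5.5
  S[V,V] = ((2)·(2) + (0)·(0) + (-3)·(-3) + (-2)·(-2) + (3)·(3)) / 4 = 26/4 = 6.5
  S = [[10, -5.5],
 [-5.5, 6.5]].

Step 3 — invert S. det(S) = 10·6.5 - (-5.5)² = 34.75.
  S^{-1} = (1/det) · [[d, -b], [-b, a]] = [[0.1871, 0.1583],
 [0.1583, 0.2878]].

Step 4 — quadratic form (x̄ - mu_0)^T · S^{-1} · (x̄ - mu_0):
  S^{-1} · (x̄ - mu_0) = (-0.1583, -0.2878),
  (x̄ - mu_0)^T · [...] = (0)·(-0.1583) + (-1)·(-0.2878) = 0.2878.

Step 5 — scale by n: T² = 5 · 0.2878 = 1.4388.

T² ≈ 1.4388


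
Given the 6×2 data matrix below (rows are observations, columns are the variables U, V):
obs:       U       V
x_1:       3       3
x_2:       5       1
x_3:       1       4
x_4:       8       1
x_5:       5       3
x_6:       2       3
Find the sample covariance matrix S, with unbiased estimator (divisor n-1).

Step 1 — column means:
  mean(U) = (3 + 5 + 1 + 8 + 5 + 2) / 6 = 24/6 = 4
  mean(V) = (3 + 1 + 4 + 1 + 3 + 3) / 6 = 15/6 = 2.5

Step 2 — sample covariance S[i,j] = (1/(n-1)) · Σ_k (x_{k,i} - mean_i) · (x_{k,j} - mean_j), with n-1 = 5.
  S[U,U] = ((-1)·(-1) + (1)·(1) + (-3)·(-3) + (4)·(4) + (1)·(1) + (-2)·(-2)) / 5 = 32/5 = 6.4
  S[U,V] = ((-1)·(0.5) + (1)·(-1.5) + (-3)·(1.5) + (4)·(-1.5) + (1)·(0.5) + (-2)·(0.5)) / 5 = -13/5 = -2.6
  S[V,V] = ((0.5)·(0.5) + (-1.5)·(-1.5) + (1.5)·(1.5) + (-1.5)·(-1.5) + (0.5)·(0.5) + (0.5)·(0.5)) / 5 = 7.5/5 = 1.5

S is symmetric (S[j,i] = S[i,j]). Assembling:

S = [[6.4, -2.6],
 [-2.6, 1.5]]


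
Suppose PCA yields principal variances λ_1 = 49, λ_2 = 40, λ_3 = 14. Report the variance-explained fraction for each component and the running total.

Step 1 — total variance = trace(Sigma) = Σ λ_i = 49 + 40 + 14 = 103.

Step 2 — fraction explained by component i = λ_i / Σ λ:
  PC1: 49/103 = 0.4757
  PC2: 40/103 = 0.3883
  PC3: 14/103 = 0.1359

Step 3 — cumulative fraction after k components = (λ_1 + ... + λ_k) / Σ λ:
  k = 1: 49/103 = 0.4757
  k = 2: (49 + 40)/103 = 89/103 = 0.8641
  k = 3: (49 + 40 + 14)/103 = 103/103 = 1

Summary (fraction, with percent):

explained: PC1 0.4757 (47.57%), PC2 0.3883 (38.83%), PC3 0.1359 (13.59%);  cumulative: 0.4757, 0.8641, 1


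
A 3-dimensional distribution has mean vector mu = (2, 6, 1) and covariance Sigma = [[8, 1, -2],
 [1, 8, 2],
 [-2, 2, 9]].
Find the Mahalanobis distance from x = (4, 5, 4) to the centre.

Step 1 — centre the observation: (x - mu) = (2, -1, 3).

Step 2 — invert Sigma (cofactor / det for 3×3, or solve directly):
  Sigma^{-1} = [[0.1374, -0.0263, 0.0364],
 [-0.0263, 0.1374, -0.0364],
 [0.0364, -0.0364, 0.1273]].

Step 3 — form the quadratic (x - mu)^T · Sigma^{-1} · (x - mu):
  Sigma^{-1} · (x - mu) = (0.4101, -0.299, 0.4909).
  (x - mu)^T · [Sigma^{-1} · (x - mu)] = (2)·(0.4101) + (-1)·(-0.299) + (3)·(0.4909) = 2.5919.

Step 4 — take square root: d = √(2.5919) ≈ 1.6099.

d(x, mu) = √(2.5919) ≈ 1.6099


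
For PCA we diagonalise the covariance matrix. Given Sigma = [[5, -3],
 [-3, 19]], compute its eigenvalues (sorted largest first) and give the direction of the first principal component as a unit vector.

Step 1 — characteristic polynomial of 2×2 Sigma:
  det(Sigma - λI) = λ² - trace · λ + det = 0.
  trace = 5 + 19 = 24, det = 5·19 - (-3)² = 86.
Step 2 — discriminant:
  Δ = trace² - 4·det = 576 - 344 = 232.
Step 3 — eigenvalues:
  λ = (trace ± √Δ)/2 = (24 ± 15.2315)/2,
  λ_1 = 19.6158,  λ_2 = 4.3842.

Step 4 — unit eigenvector for λ_1: solve (Sigma - λ_1 I)v = 0. First row:
  (5 - 19.6158)·v_x + (-3)·v_y = 0, i.e. (-14.6158)·v_x + (-3)·v_y = 0,
  so v ∝ (b, λ_1 - a) = (-3, 14.6158); multiply by -1 so the first entry is positive: u = (3, -14.6158).
  ||u|| = √((3)² + (-14.6158)²) = √(222.6208) ≈ 14.9205,
  v_1 = u/||u|| ≈ (0.2011, -0.9796) (||v_1|| = 1).

λ_1 = 19.6158,  λ_2 = 4.3842;  v_1 ≈ (0.2011, -0.9796)


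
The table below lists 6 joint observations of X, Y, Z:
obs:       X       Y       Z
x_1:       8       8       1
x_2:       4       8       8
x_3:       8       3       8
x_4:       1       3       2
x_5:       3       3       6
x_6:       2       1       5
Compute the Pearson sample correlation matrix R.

Step 1 — column means:
  mean(X) = (8 + 4 + 8 + 1 + 3 + 2) / 6 = 26/6 = 4.3333
  mean(Y) = (8 + 8 + 3 + 3 + 3 + 1) / 6 = 26/6 = 4.3333
  mean(Z) = (1 + 8 + 8 + 2 + 6 + 5) / 6 = 30/6 = 5

Step 2 — sample variances and covariances s[i,j] = (1/(n-1)) · Σ_k (x_{k,i} - mean_i) · (x_{k,j} - mean_j), with n-1 = 5:
  s[X,X] = ((3.6667)·(3.6667) + (-0.3333)·(-0.3333) + (3.6667)·(3.6667) + (-3.3333)·(-3.3333) + (-1.3333)·(-1.3333) + (-2.3333)·(-2.3333)) / 5 = 45.3333/5 = 9.0667
  s[X,Y] = ((3.6667)·(3.6667) + (-0.3333)·(3.6667) + (3.6667)·(-1.3333) + (-3.3333)·(-1.3333) + (-1.3333)·(-1.3333) + (-2.3333)·(-3.3333)) / 5 = 21.3333/5 = 4.2667
  s[X,Z] = ((3.6667)·(-4) + (-0.3333)·(3) + (3.6667)·(3) + (-3.3333)·(-3) + (-1.3333)·(1) + (-2.3333)·(0)) / 5 = 4/5 = 0.8
  s[Y,Y] = ((3.6667)·(3.6667) + (3.6667)·(3.6667) + (-1.3333)·(-1.3333) + (-1.3333)·(-1.3333) + (-1.3333)·(-1.3333) + (-3.3333)·(-3.3333)) / 5 = 43.3333/5 = 8.6667
  s[Y,Z] = ((3.6667)·(-4) + (3.6667)·(3) + (-1.3333)·(3) + (-1.3333)·(-3) + (-1.3333)·(1) + (-3.3333)·(0)) / 5 = -5/5 = -1
  s[Z,Z] = ((-4)·(-4) + (3)·(3) + (3)·(3) + (-3)·(-3) + (1)·(1) + (0)·(0)) / 5 = 44/5 = 8.8
  Sample standard deviations s_i = √(s[i,i]):
  s(X) = √(9.0667) = 3.0111
  s(Y) = √(8.6667) = 2.9439
  s(Z) = √(8.8) = 2.9665

Step 3 — r_{ij} = s_{ij} / (s_i · s_j):
  r[X,X] = 1 (diagonal).
  r[X,Y] = 4.2667 / (3.0111 · 2.9439) = 4.2667 / 8.8644 = 0.4813
  r[X,Z] = 0.8 / (3.0111 · 2.9665) = 0.8 / 8.9323 = 0.0896
  r[Y,Y] = 1 (diagonal).
  r[Y,Z] = -1 / (2.9439 · 2.9665) = -1 / 8.7331 = -0.1145
  r[Z,Z] = 1 (diagonal).

R is symmetric with unit diagonal. Assembling:

R = [[1, 0.4813, 0.0896],
 [0.4813, 1, -0.1145],
 [0.0896, -0.1145, 1]]


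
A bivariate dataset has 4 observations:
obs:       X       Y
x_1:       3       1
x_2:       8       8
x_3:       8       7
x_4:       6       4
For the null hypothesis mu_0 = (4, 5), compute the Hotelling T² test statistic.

Step 1 — sample mean vector:
  mean(X) = (3 + 8 + 8 + 6) / 4 = 25/4 = 6.25
  mean(Y) = (1 + 8 + 7 + 4) / 4 = 20/4 = 5
  x̄ = (6.25, 5),  deviation x̄ - mu_0 = (6.25, 5) - (4, 5) = (2.25, 0).

Step 2 — sample covariance matrix, S[i,j] = (1/(n-1)) · Σ_k (x_{k,i} - mean_i) · (x_{k,j} - mean_j), divisor n-1 = 3:
  S[X,X] = ((-3.25)·(-3.25) + (1.75)·(1.75) + (1.75)·(1.75) + (-0.25)·(-0.25)) / 3 = 16.75/3 = 5.5833
  S[X,Y] = ((-3.25)·(-4) + (1.75)·(3) + (1.75)·(2) + (-0.25)·(-1)) / 3 = 22/3 = 7.3333
  S[Y,Y] = ((-4)·(-4) + (3)·(3) + (2)·(2) + (-1)·(-1)) / 3 = 30/3 = 10
  S = [[5.5833, 7.3333],
 [7.3333, 10]].

Step 3 — invert S. det(S) = 5.5833·10 - (7.3333)² = 2.0556.
  S^{-1} = (1/det) · [[d, -b], [-b, a]] = [[4.8649, -3.5676],
 [-3.5676, 2.7162]].

Step 4 — quadratic form (x̄ - mu_0)^T · S^{-1} · (x̄ - mu_0):
  S^{-1} · (x̄ - mu_0) = (10.9459, -8.027),
  (x̄ - mu_0)^T · [...] = (2.25)·(10.9459) + (0)·(-8.027) = 24.6284.

Step 5 — scale by n: T² = 4 · 24.6284 = 98.5135.

T² ≈ 98.5135


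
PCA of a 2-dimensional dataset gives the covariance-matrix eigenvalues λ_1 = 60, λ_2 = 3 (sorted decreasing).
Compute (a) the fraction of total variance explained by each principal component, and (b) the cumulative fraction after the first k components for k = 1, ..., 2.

Step 1 — total variance = trace(Sigma) = Σ λ_i = 60 + 3 = 63.

Step 2 — fraction explained by component i = λ_i / Σ λ:
  PC1: 60/63 = 0.9524
  PC2: 3/63 = 0.0476

Step 3 — cumulative fraction after k components = (λ_1 + ... + λ_k) / Σ λ:
  k = 1: 60/63 = 0.9524
  k = 2: (60 + 3)/63 = 63/63 = 1

Summary (fraction, with percent):

explained: PC1 0.9524 (95.24%), PC2 0.0476 (4.76%);  cumulative: 0.9524, 1


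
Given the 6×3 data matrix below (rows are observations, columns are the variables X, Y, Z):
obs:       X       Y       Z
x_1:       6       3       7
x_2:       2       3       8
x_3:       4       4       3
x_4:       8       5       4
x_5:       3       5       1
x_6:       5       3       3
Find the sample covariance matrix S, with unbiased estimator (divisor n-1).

Step 1 — column means:
  mean(X) = (6 + 2 + 4 + 8 + 3 + 5) / 6 = 28/6 = 4.6667
  mean(Y) = (3 + 3 + 4 + 5 + 5 + 3) / 6 = 23/6 = 3.8333
  mean(Z) = (7 + 8 + 3 + 4 + 1 + 3) / 6 = 26/6 = 4.3333

Step 2 — sample covariance S[i,j] = (1/(n-1)) · Σ_k (x_{k,i} - mean_i) · (x_{k,j} - mean_j), with n-1 = 5.
  S[X,X] = ((1.3333)·(1.3333) + (-2.6667)·(-2.6667) + (-0.6667)·(-0.6667) + (3.3333)·(3.3333) + (-1.6667)·(-1.6667) + (0.3333)·(0.3333)) / 5 = 23.3333/5 = 4.6667
  S[X,Y] = ((1.3333)·(-0.8333) + (-2.6667)·(-0.8333) + (-0.6667)·(0.1667) + (3.3333)·(1.1667) + (-1.6667)·(1.1667) + (0.3333)·(-0.8333)) / 5 = 2.6667/5 = 0.5333
  S[X,Z] = ((1.3333)·(2.6667) + (-2.6667)·(3.6667) + (-0.6667)·(-1.3333) + (3.3333)·(-0.3333) + (-1.6667)·(-3.3333) + (0.3333)·(-1.3333)) / 5 = -1.3333/5 = -0.2667
  S[Y,Y] = ((-0.8333)·(-0.8333) + (-0.8333)·(-0.8333) + (0.1667)·(0.1667) + (1.1667)·(1.1667) + (1.1667)·(1.1667) + (-0.8333)·(-0.8333)) / 5 = 4.8333/5 = 0.9667
  S[Y,Z] = ((-0.8333)·(2.6667) + (-0.8333)·(3.6667) + (0.1667)·(-1.3333) + (1.1667)·(-0.3333) + (1.1667)·(-3.3333) + (-0.8333)·(-1.3333)) / 5 = -8.6667/5 = -1.7333
  S[Z,Z] = ((2.6667)·(2.6667) + (3.6667)·(3.6667) + (-1.3333)·(-1.3333) + (-0.3333)·(-0.3333) + (-3.3333)·(-3.3333) + (-1.3333)·(-1.3333)) / 5 = 35.3333/5 = 7.0667

S is symmetric (S[j,i] = S[i,j]). Assembling:

S = [[4.6667, 0.5333, -0.2667],
 [0.5333, 0.9667, -1.7333],
 [-0.2667, -1.7333, 7.0667]]
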